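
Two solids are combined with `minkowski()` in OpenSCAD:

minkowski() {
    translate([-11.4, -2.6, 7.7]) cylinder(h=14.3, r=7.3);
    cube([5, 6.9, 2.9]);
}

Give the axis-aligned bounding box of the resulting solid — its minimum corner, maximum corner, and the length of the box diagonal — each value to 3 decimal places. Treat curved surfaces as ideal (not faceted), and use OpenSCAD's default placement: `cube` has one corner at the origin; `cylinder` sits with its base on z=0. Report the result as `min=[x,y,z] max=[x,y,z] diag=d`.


A = translate([-11.4, -2.6, 7.7]) cylinder(h=14.3, r=7.3) → bbox [-18.7,-9.9,7.7] .. [-4.1,4.7,22]
B = cube([5, 6.9, 2.9]) → bbox [0,0,0] .. [5,6.9,2.9]
lo = A.lo+B.lo = [-18.7+0, -9.9+0, 7.7+0] = [-18.700,-9.900,7.700]
hi = A.hi+B.hi = [-4.1+5, 4.7+6.9, 22+2.9] = [0.900,11.600,24.900]
diag = √(19.6²+21.5²+17.2²) = √1142.25 = 33.797

min=[-18.700,-9.900,7.700] max=[0.900,11.600,24.900] diag=33.797


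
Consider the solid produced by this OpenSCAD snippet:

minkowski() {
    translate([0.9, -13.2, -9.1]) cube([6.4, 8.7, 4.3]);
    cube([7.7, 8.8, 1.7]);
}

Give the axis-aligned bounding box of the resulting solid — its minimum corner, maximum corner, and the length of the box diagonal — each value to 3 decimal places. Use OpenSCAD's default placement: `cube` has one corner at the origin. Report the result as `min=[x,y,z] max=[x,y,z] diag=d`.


A = translate([0.9, -13.2, -9.1]) cube([6.4, 8.7, 4.3]) → bbox [0.9,-13.2,-9.1] .. [7.3,-4.5,-4.8]
B = cube([7.7, 8.8, 1.7]) → bbox [0,0,0] .. [7.7,8.8,1.7]
lo = A.lo+B.lo = [0.9+0, -13.2+0, -9.1+0] = [0.900,-13.200,-9.100]
hi = A.hi+B.hi = [7.3+7.7, -4.5+8.8, -4.8+1.7] = [15.000,4.300,-3.100]
diag = √(14.1²+17.5²+6²) = √541.06 = 23.261

min=[0.900,-13.200,-9.100] max=[15.000,4.300,-3.100] diag=23.261


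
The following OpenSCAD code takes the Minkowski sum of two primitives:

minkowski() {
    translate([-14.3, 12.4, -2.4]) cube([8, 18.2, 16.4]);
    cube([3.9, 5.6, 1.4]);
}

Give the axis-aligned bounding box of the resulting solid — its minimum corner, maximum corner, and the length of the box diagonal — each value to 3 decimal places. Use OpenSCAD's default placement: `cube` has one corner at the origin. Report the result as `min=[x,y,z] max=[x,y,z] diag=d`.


A = translate([-14.3, 12.4, -2.4]) cube([8, 18.2, 16.4]) → bbox [-14.3,12.4,-2.4] .. [-6.3,30.6,14]
B = cube([3.9, 5.6, 1.4]) → bbox [0,0,0] .. [3.9,5.6,1.4]
lo = A.lo+B.lo = [-14.3+0, 12.4+0, -2.4+0] = [-14.300,12.400,-2.400]
hi = A.hi+B.hi = [-6.3+3.9, 30.6+5.6, 14+1.4] = [-2.400,36.200,15.400]
diag = √(11.9²+23.8²+17.8²) = √1024.89 = 32.014

min=[-14.300,12.400,-2.400] max=[-2.400,36.200,15.400] diag=32.014


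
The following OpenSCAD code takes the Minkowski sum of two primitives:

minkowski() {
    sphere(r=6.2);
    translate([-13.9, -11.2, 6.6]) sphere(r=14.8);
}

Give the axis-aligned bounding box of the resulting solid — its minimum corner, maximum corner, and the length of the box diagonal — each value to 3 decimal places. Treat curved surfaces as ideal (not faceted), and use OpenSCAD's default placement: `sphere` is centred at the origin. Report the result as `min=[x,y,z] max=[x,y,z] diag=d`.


min=[-34.900,-32.200,-14.400] max=[7.100,9.800,27.600] diag=72.746

A = translate([-13.9, -11.2, 6.6]) sphere(r=14.8) → bbox [-28.7,-26,-8.2] .. [0.9,3.6,21.4]
B = sphere(r=6.2) → bbox [-6.2,-6.2,-6.2] .. [6.2,6.2,6.2]
lo = A.lo+B.lo = [-28.7-6.2, -26-6.2, -8.2-6.2] = [-34.900,-32.200,-14.400]
hi = A.hi+B.hi = [0.9+6.2, 3.6+6.2, 21.4+6.2] = [7.100,9.800,27.600]
diag = √(42²+42²+42²) = √5292 = 72.746


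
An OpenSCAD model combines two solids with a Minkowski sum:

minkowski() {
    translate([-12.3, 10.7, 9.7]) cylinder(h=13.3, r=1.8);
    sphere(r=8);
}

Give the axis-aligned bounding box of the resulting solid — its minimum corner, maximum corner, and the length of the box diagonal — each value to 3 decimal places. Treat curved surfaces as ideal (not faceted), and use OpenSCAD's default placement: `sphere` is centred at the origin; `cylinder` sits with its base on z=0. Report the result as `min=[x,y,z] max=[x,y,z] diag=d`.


min=[-22.100,0.900,1.700] max=[-2.500,20.500,31.000] diag=40.334

A = translate([-12.3, 10.7, 9.7]) cylinder(h=13.3, r=1.8) → bbox [-14.1,8.9,9.7] .. [-10.5,12.5,23]
B = sphere(r=8) → bbox [-8,-8,-8] .. [8,8,8]
lo = A.lo+B.lo = [-14.1-8, 8.9-8, 9.7-8] = [-22.100,0.900,1.700]
hi = A.hi+B.hi = [-10.5+8, 12.5+8, 23+8] = [-2.500,20.500,31.000]
diag = √(19.6²+19.6²+29.3²) = √1626.81 = 40.334


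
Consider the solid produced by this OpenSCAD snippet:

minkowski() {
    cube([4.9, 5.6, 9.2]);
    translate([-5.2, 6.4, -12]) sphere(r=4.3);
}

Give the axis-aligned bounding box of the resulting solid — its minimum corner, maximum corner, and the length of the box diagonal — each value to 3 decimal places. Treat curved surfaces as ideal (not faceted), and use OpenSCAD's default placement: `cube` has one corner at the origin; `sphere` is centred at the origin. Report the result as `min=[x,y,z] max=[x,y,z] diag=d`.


A = translate([-5.2, 6.4, -12]) sphere(r=4.3) → bbox [-9.5,2.1,-16.3] .. [-0.9,10.7,-7.7]
B = cube([4.9, 5.6, 9.2]) → bbox [0,0,0] .. [4.9,5.6,9.2]
lo = A.lo+B.lo = [-9.5+0, 2.1+0, -16.3+0] = [-9.500,2.100,-16.300]
hi = A.hi+B.hi = [-0.9+4.9, 10.7+5.6, -7.7+9.2] = [4.000,16.300,1.500]
diag = √(13.5²+14.2²+17.8²) = √700.73 = 26.471

min=[-9.500,2.100,-16.300] max=[4.000,16.300,1.500] diag=26.471


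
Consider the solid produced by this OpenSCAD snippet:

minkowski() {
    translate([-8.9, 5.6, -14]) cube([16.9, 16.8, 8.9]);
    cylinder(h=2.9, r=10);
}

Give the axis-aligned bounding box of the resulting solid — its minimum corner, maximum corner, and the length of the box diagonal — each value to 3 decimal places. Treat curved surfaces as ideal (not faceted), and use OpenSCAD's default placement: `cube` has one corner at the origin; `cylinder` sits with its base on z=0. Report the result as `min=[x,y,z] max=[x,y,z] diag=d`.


min=[-18.900,-4.400,-14.000] max=[18.000,32.400,-2.200] diag=53.433

A = translate([-8.9, 5.6, -14]) cube([16.9, 16.8, 8.9]) → bbox [-8.9,5.6,-14] .. [8,22.4,-5.1]
B = cylinder(h=2.9, r=10) → bbox [-10,-10,0] .. [10,10,2.9]
lo = A.lo+B.lo = [-8.9-10, 5.6-10, -14+0] = [-18.900,-4.400,-14.000]
hi = A.hi+B.hi = [8+10, 22.4+10, -5.1+2.9] = [18.000,32.400,-2.200]
diag = √(36.9²+36.8²+11.8²) = √2855.09 = 53.433


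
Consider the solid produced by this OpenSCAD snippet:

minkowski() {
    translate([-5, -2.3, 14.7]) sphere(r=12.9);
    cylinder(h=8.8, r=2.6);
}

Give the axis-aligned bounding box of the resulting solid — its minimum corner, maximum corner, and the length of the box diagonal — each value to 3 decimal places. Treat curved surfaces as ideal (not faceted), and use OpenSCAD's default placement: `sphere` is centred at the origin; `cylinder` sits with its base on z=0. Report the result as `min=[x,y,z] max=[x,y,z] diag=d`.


min=[-20.500,-17.800,1.800] max=[10.500,13.200,36.400] diag=55.849

A = translate([-5, -2.3, 14.7]) sphere(r=12.9) → bbox [-17.9,-15.2,1.8] .. [7.9,10.6,27.6]
B = cylinder(h=8.8, r=2.6) → bbox [-2.6,-2.6,0] .. [2.6,2.6,8.8]
lo = A.lo+B.lo = [-17.9-2.6, -15.2-2.6, 1.8+0] = [-20.500,-17.800,1.800]
hi = A.hi+B.hi = [7.9+2.6, 10.6+2.6, 27.6+8.8] = [10.500,13.200,36.400]
diag = √(31²+31²+34.6²) = √3119.16 = 55.849


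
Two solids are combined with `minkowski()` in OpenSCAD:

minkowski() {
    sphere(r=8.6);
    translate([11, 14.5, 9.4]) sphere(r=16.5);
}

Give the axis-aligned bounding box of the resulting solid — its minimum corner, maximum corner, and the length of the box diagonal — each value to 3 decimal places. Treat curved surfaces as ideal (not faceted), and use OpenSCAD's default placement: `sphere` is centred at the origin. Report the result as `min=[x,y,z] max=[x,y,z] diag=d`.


A = translate([11, 14.5, 9.4]) sphere(r=16.5) → bbox [-5.5,-2,-7.1] .. [27.5,31,25.9]
B = sphere(r=8.6) → bbox [-8.6,-8.6,-8.6] .. [8.6,8.6,8.6]
lo = A.lo+B.lo = [-5.5-8.6, -2-8.6, -7.1-8.6] = [-14.100,-10.600,-15.700]
hi = A.hi+B.hi = [27.5+8.6, 31+8.6, 25.9+8.6] = [36.100,39.600,34.500]
diag = √(50.2²+50.2²+50.2²) = √7560.12 = 86.949

min=[-14.100,-10.600,-15.700] max=[36.100,39.600,34.500] diag=86.949


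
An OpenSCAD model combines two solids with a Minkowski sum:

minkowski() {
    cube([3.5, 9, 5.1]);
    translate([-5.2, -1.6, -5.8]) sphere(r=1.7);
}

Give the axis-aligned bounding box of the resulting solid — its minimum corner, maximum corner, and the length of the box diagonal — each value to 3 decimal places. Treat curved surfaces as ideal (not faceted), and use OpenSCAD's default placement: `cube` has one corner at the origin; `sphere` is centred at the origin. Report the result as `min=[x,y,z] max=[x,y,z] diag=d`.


A = translate([-5.2, -1.6, -5.8]) sphere(r=1.7) → bbox [-6.9,-3.3,-7.5] .. [-3.5,0.1,-4.1]
B = cube([3.5, 9, 5.1]) → bbox [0,0,0] .. [3.5,9,5.1]
lo = A.lo+B.lo = [-6.9+0, -3.3+0, -7.5+0] = [-6.900,-3.300,-7.500]
hi = A.hi+B.hi = [-3.5+3.5, 0.1+9, -4.1+5.1] = [0.000,9.100,1.000]
diag = √(6.9²+12.4²+8.5²) = √273.62 = 16.541

min=[-6.900,-3.300,-7.500] max=[0.000,9.100,1.000] diag=16.541


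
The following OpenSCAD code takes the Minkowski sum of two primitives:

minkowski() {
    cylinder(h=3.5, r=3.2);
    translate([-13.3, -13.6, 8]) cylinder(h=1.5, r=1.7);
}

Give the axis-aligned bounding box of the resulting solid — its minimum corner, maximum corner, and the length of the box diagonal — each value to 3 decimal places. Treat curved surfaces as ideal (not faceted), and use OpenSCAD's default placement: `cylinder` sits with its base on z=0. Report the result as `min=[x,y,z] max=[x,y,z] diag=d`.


A = translate([-13.3, -13.6, 8]) cylinder(h=1.5, r=1.7) → bbox [-15,-15.3,8] .. [-11.6,-11.9,9.5]
B = cylinder(h=3.5, r=3.2) → bbox [-3.2,-3.2,0] .. [3.2,3.2,3.5]
lo = A.lo+B.lo = [-15-3.2, -15.3-3.2, 8+0] = [-18.200,-18.500,8.000]
hi = A.hi+B.hi = [-11.6+3.2, -11.9+3.2, 9.5+3.5] = [-8.400,-8.700,13.000]
diag = √(9.8²+9.8²+5²) = √217.08 = 14.734

min=[-18.200,-18.500,8.000] max=[-8.400,-8.700,13.000] diag=14.734


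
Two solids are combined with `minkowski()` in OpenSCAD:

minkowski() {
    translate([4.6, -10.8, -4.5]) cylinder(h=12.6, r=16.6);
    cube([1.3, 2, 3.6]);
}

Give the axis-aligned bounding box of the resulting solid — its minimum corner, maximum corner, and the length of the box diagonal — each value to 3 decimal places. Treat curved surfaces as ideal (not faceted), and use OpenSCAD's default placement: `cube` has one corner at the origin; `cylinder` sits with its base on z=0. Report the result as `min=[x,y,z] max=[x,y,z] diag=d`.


min=[-12.000,-27.400,-4.500] max=[22.500,7.800,11.700] diag=51.882

A = translate([4.6, -10.8, -4.5]) cylinder(h=12.6, r=16.6) → bbox [-12,-27.4,-4.5] .. [21.2,5.8,8.1]
B = cube([1.3, 2, 3.6]) → bbox [0,0,0] .. [1.3,2,3.6]
lo = A.lo+B.lo = [-12+0, -27.4+0, -4.5+0] = [-12.000,-27.400,-4.500]
hi = A.hi+B.hi = [21.2+1.3, 5.8+2, 8.1+3.6] = [22.500,7.800,11.700]
diag = √(34.5²+35.2²+16.2²) = √2691.73 = 51.882


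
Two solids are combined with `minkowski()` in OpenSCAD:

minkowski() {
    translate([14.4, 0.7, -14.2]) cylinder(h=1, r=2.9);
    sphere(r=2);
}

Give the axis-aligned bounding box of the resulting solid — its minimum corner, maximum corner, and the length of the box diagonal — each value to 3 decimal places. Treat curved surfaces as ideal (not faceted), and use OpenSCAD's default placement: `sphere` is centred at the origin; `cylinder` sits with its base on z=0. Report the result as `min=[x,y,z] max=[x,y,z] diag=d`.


min=[9.500,-4.200,-16.200] max=[19.300,5.600,-11.200] diag=14.734

A = translate([14.4, 0.7, -14.2]) cylinder(h=1, r=2.9) → bbox [11.5,-2.2,-14.2] .. [17.3,3.6,-13.2]
B = sphere(r=2) → bbox [-2,-2,-2] .. [2,2,2]
lo = A.lo+B.lo = [11.5-2, -2.2-2, -14.2-2] = [9.500,-4.200,-16.200]
hi = A.hi+B.hi = [17.3+2, 3.6+2, -13.2+2] = [19.300,5.600,-11.200]
diag = √(9.8²+9.8²+5²) = √217.08 = 14.734


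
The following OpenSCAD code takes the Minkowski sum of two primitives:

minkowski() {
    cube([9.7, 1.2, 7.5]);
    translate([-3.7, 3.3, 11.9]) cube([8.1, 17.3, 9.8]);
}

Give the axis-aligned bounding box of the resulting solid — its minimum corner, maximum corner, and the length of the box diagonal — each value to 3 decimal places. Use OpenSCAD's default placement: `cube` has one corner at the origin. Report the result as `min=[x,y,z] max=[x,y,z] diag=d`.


A = translate([-3.7, 3.3, 11.9]) cube([8.1, 17.3, 9.8]) → bbox [-3.7,3.3,11.9] .. [4.4,20.6,21.7]
B = cube([9.7, 1.2, 7.5]) → bbox [0,0,0] .. [9.7,1.2,7.5]
lo = A.lo+B.lo = [-3.7+0, 3.3+0, 11.9+0] = [-3.700,3.300,11.900]
hi = A.hi+B.hi = [4.4+9.7, 20.6+1.2, 21.7+7.5] = [14.100,21.800,29.200]
diag = √(17.8²+18.5²+17.3²) = √958.38 = 30.958

min=[-3.700,3.300,11.900] max=[14.100,21.800,29.200] diag=30.958


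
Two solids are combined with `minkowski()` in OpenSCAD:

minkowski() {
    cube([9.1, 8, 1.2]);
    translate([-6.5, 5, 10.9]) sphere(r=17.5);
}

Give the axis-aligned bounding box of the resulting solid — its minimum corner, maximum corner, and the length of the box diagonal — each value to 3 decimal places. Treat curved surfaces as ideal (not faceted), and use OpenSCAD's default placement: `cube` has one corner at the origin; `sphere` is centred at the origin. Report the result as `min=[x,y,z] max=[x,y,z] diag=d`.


min=[-24.000,-12.500,-6.600] max=[20.100,30.500,29.600] diag=71.444

A = translate([-6.5, 5, 10.9]) sphere(r=17.5) → bbox [-24,-12.5,-6.6] .. [11,22.5,28.4]
B = cube([9.1, 8, 1.2]) → bbox [0,0,0] .. [9.1,8,1.2]
lo = A.lo+B.lo = [-24+0, -12.5+0, -6.6+0] = [-24.000,-12.500,-6.600]
hi = A.hi+B.hi = [11+9.1, 22.5+8, 28.4+1.2] = [20.100,30.500,29.600]
diag = √(44.1²+43²+36.2²) = √5104.25 = 71.444


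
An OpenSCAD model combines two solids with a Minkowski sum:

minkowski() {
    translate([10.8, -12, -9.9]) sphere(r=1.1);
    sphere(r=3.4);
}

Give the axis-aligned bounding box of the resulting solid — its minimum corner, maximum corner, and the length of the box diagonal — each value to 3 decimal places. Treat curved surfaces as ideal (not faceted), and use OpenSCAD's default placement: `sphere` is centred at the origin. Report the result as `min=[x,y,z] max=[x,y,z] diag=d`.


min=[6.300,-16.500,-14.400] max=[15.300,-7.500,-5.400] diag=15.588

A = translate([10.8, -12, -9.9]) sphere(r=1.1) → bbox [9.7,-13.1,-11] .. [11.9,-10.9,-8.8]
B = sphere(r=3.4) → bbox [-3.4,-3.4,-3.4] .. [3.4,3.4,3.4]
lo = A.lo+B.lo = [9.7-3.4, -13.1-3.4, -11-3.4] = [6.300,-16.500,-14.400]
hi = A.hi+B.hi = [11.9+3.4, -10.9+3.4, -8.8+3.4] = [15.300,-7.500,-5.400]
diag = √(9²+9²+9²) = √243 = 15.588


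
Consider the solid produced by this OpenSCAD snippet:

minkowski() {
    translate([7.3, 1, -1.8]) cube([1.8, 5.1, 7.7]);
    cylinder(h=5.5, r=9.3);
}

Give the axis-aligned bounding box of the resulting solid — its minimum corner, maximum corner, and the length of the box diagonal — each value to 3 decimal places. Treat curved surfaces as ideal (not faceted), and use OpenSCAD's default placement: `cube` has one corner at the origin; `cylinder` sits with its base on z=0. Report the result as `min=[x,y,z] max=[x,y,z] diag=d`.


min=[-2.000,-8.300,-1.800] max=[18.400,15.400,11.400] diag=33.942

A = translate([7.3, 1, -1.8]) cube([1.8, 5.1, 7.7]) → bbox [7.3,1,-1.8] .. [9.1,6.1,5.9]
B = cylinder(h=5.5, r=9.3) → bbox [-9.3,-9.3,0] .. [9.3,9.3,5.5]
lo = A.lo+B.lo = [7.3-9.3, 1-9.3, -1.8+0] = [-2.000,-8.300,-1.800]
hi = A.hi+B.hi = [9.1+9.3, 6.1+9.3, 5.9+5.5] = [18.400,15.400,11.400]
diag = √(20.4²+23.7²+13.2²) = √1152.09 = 33.942


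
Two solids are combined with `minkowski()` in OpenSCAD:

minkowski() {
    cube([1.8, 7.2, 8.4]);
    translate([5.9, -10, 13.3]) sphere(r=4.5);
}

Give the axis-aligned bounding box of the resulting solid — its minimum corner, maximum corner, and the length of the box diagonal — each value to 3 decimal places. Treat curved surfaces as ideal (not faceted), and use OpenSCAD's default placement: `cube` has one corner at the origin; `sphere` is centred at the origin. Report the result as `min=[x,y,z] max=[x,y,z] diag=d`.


A = translate([5.9, -10, 13.3]) sphere(r=4.5) → bbox [1.4,-14.5,8.8] .. [10.4,-5.5,17.8]
B = cube([1.8, 7.2, 8.4]) → bbox [0,0,0] .. [1.8,7.2,8.4]
lo = A.lo+B.lo = [1.4+0, -14.5+0, 8.8+0] = [1.400,-14.500,8.800]
hi = A.hi+B.hi = [10.4+1.8, -5.5+7.2, 17.8+8.4] = [12.200,1.700,26.200]
diag = √(10.8²+16.2²+17.4²) = √681.84 = 26.112

min=[1.400,-14.500,8.800] max=[12.200,1.700,26.200] diag=26.112


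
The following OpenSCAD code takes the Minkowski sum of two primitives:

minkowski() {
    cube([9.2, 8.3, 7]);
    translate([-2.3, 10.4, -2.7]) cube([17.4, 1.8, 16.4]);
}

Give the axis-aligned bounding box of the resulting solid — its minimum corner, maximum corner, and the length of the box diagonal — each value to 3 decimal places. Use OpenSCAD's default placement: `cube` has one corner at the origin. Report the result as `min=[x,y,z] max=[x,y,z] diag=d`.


min=[-2.300,10.400,-2.700] max=[24.300,20.500,20.700] diag=36.839

A = translate([-2.3, 10.4, -2.7]) cube([17.4, 1.8, 16.4]) → bbox [-2.3,10.4,-2.7] .. [15.1,12.2,13.7]
B = cube([9.2, 8.3, 7]) → bbox [0,0,0] .. [9.2,8.3,7]
lo = A.lo+B.lo = [-2.3+0, 10.4+0, -2.7+0] = [-2.300,10.400,-2.700]
hi = A.hi+B.hi = [15.1+9.2, 12.2+8.3, 13.7+7] = [24.300,20.500,20.700]
diag = √(26.6²+10.1²+23.4²) = √1357.13 = 36.839


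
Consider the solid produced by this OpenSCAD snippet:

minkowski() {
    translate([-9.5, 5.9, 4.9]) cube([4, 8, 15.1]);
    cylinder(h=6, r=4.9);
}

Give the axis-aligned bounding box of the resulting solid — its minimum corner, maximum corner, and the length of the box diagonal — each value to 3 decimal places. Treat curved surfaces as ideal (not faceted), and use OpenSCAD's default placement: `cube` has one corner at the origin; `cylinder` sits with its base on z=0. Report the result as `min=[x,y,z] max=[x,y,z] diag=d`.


min=[-14.400,1.000,4.900] max=[-0.600,18.800,26.000] diag=30.862

A = translate([-9.5, 5.9, 4.9]) cube([4, 8, 15.1]) → bbox [-9.5,5.9,4.9] .. [-5.5,13.9,20]
B = cylinder(h=6, r=4.9) → bbox [-4.9,-4.9,0] .. [4.9,4.9,6]
lo = A.lo+B.lo = [-9.5-4.9, 5.9-4.9, 4.9+0] = [-14.400,1.000,4.900]
hi = A.hi+B.hi = [-5.5+4.9, 13.9+4.9, 20+6] = [-0.600,18.800,26.000]
diag = √(13.8²+17.8²+21.1²) = √952.49 = 30.862


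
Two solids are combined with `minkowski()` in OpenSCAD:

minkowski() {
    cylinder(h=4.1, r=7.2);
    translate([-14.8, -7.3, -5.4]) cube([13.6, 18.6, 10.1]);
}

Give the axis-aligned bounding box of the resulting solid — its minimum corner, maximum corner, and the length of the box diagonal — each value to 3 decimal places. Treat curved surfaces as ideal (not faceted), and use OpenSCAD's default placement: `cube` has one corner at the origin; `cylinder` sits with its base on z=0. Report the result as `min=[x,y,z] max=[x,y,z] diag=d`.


A = translate([-14.8, -7.3, -5.4]) cube([13.6, 18.6, 10.1]) → bbox [-14.8,-7.3,-5.4] .. [-1.2,11.3,4.7]
B = cylinder(h=4.1, r=7.2) → bbox [-7.2,-7.2,0] .. [7.2,7.2,4.1]
lo = A.lo+B.lo = [-14.8-7.2, -7.3-7.2, -5.4+0] = [-22.000,-14.500,-5.400]
hi = A.hi+B.hi = [-1.2+7.2, 11.3+7.2, 4.7+4.1] = [6.000,18.500,8.800]
diag = √(28²+33²+14.2²) = √2074.64 = 45.548

min=[-22.000,-14.500,-5.400] max=[6.000,18.500,8.800] diag=45.548


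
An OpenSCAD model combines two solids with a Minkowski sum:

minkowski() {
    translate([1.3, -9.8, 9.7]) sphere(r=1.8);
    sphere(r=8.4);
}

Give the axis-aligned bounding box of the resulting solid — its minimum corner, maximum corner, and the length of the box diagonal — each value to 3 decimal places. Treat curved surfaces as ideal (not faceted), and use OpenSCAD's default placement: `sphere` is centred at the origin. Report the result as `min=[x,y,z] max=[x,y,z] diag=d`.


min=[-8.900,-20.000,-0.500] max=[11.500,0.400,19.900] diag=35.334

A = translate([1.3, -9.8, 9.7]) sphere(r=1.8) → bbox [-0.5,-11.6,7.9] .. [3.1,-8,11.5]
B = sphere(r=8.4) → bbox [-8.4,-8.4,-8.4] .. [8.4,8.4,8.4]
lo = A.lo+B.lo = [-0.5-8.4, -11.6-8.4, 7.9-8.4] = [-8.900,-20.000,-0.500]
hi = A.hi+B.hi = [3.1+8.4, -8+8.4, 11.5+8.4] = [11.500,0.400,19.900]
diag = √(20.4²+20.4²+20.4²) = √1248.48 = 35.334


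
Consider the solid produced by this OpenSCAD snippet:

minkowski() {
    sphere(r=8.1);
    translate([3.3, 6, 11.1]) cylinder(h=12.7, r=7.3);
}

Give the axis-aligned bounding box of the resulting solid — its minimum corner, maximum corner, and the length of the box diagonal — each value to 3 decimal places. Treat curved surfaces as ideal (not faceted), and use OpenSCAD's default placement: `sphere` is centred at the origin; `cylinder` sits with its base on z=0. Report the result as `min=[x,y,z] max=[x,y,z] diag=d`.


min=[-12.100,-9.400,3.000] max=[18.700,21.400,31.900] diag=52.273

A = translate([3.3, 6, 11.1]) cylinder(h=12.7, r=7.3) → bbox [-4,-1.3,11.1] .. [10.6,13.3,23.8]
B = sphere(r=8.1) → bbox [-8.1,-8.1,-8.1] .. [8.1,8.1,8.1]
lo = A.lo+B.lo = [-4-8.1, -1.3-8.1, 11.1-8.1] = [-12.100,-9.400,3.000]
hi = A.hi+B.hi = [10.6+8.1, 13.3+8.1, 23.8+8.1] = [18.700,21.400,31.900]
diag = √(30.8²+30.8²+28.9²) = √2732.49 = 52.273


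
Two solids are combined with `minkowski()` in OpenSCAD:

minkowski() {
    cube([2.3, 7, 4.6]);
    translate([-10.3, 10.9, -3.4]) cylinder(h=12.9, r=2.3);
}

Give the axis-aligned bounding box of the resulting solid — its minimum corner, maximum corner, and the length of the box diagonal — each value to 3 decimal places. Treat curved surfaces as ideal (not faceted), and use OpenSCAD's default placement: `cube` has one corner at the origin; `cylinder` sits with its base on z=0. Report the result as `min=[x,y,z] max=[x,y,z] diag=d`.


min=[-12.600,8.600,-3.400] max=[-5.700,20.200,14.100] diag=22.100

A = translate([-10.3, 10.9, -3.4]) cylinder(h=12.9, r=2.3) → bbox [-12.6,8.6,-3.4] .. [-8,13.2,9.5]
B = cube([2.3, 7, 4.6]) → bbox [0,0,0] .. [2.3,7,4.6]
lo = A.lo+B.lo = [-12.6+0, 8.6+0, -3.4+0] = [-12.600,8.600,-3.400]
hi = A.hi+B.hi = [-8+2.3, 13.2+7, 9.5+4.6] = [-5.700,20.200,14.100]
diag = √(6.9²+11.6²+17.5²) = √488.42 = 22.100


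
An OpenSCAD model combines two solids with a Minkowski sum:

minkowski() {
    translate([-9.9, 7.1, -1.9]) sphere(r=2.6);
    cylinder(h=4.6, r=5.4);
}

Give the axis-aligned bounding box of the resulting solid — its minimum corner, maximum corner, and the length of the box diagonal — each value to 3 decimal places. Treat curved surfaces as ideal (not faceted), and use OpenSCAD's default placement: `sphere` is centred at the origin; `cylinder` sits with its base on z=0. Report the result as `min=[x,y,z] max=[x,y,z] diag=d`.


min=[-17.900,-0.900,-4.500] max=[-1.900,15.100,5.300] diag=24.658

A = translate([-9.9, 7.1, -1.9]) sphere(r=2.6) → bbox [-12.5,4.5,-4.5] .. [-7.3,9.7,0.7]
B = cylinder(h=4.6, r=5.4) → bbox [-5.4,-5.4,0] .. [5.4,5.4,4.6]
lo = A.lo+B.lo = [-12.5-5.4, 4.5-5.4, -4.5+0] = [-17.900,-0.900,-4.500]
hi = A.hi+B.hi = [-7.3+5.4, 9.7+5.4, 0.7+4.6] = [-1.900,15.100,5.300]
diag = √(16²+16²+9.8²) = √608.04 = 24.658


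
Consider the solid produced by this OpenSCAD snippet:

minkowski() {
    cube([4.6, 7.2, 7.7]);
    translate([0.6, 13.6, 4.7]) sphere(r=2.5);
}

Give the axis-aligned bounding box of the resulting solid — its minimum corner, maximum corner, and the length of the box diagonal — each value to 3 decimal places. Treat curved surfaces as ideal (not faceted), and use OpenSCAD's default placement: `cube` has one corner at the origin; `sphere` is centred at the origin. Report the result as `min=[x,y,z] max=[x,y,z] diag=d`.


A = translate([0.6, 13.6, 4.7]) sphere(r=2.5) → bbox [-1.9,11.1,2.2] .. [3.1,16.1,7.2]
B = cube([4.6, 7.2, 7.7]) → bbox [0,0,0] .. [4.6,7.2,7.7]
lo = A.lo+B.lo = [-1.9+0, 11.1+0, 2.2+0] = [-1.900,11.100,2.200]
hi = A.hi+B.hi = [3.1+4.6, 16.1+7.2, 7.2+7.7] = [7.700,23.300,14.900]
diag = √(9.6²+12.2²+12.7²) = √402.29 = 20.057

min=[-1.900,11.100,2.200] max=[7.700,23.300,14.900] diag=20.057


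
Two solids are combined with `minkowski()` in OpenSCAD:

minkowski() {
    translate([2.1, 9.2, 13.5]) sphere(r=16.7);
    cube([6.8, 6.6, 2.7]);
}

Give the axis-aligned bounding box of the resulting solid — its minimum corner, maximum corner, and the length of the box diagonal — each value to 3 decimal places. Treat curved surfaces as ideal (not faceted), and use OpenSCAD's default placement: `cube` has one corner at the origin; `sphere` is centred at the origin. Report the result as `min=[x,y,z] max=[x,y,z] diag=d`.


A = translate([2.1, 9.2, 13.5]) sphere(r=16.7) → bbox [-14.6,-7.5,-3.2] .. [18.8,25.9,30.2]
B = cube([6.8, 6.6, 2.7]) → bbox [0,0,0] .. [6.8,6.6,2.7]
lo = A.lo+B.lo = [-14.6+0, -7.5+0, -3.2+0] = [-14.600,-7.500,-3.200]
hi = A.hi+B.hi = [18.8+6.8, 25.9+6.6, 30.2+2.7] = [25.600,32.500,32.900]
diag = √(40.2²+40²+36.1²) = √4519.25 = 67.225

min=[-14.600,-7.500,-3.200] max=[25.600,32.500,32.900] diag=67.225


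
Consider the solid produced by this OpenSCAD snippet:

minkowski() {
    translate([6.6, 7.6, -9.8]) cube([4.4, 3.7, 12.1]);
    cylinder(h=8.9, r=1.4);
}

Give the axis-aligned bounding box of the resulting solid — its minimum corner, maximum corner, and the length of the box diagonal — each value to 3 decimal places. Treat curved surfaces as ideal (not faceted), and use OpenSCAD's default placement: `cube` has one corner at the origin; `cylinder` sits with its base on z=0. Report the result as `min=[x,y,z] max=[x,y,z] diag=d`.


min=[5.200,6.200,-9.800] max=[12.400,12.700,11.200] diag=23.132

A = translate([6.6, 7.6, -9.8]) cube([4.4, 3.7, 12.1]) → bbox [6.6,7.6,-9.8] .. [11,11.3,2.3]
B = cylinder(h=8.9, r=1.4) → bbox [-1.4,-1.4,0] .. [1.4,1.4,8.9]
lo = A.lo+B.lo = [6.6-1.4, 7.6-1.4, -9.8+0] = [5.200,6.200,-9.800]
hi = A.hi+B.hi = [11+1.4, 11.3+1.4, 2.3+8.9] = [12.400,12.700,11.200]
diag = √(7.2²+6.5²+21²) = √535.09 = 23.132


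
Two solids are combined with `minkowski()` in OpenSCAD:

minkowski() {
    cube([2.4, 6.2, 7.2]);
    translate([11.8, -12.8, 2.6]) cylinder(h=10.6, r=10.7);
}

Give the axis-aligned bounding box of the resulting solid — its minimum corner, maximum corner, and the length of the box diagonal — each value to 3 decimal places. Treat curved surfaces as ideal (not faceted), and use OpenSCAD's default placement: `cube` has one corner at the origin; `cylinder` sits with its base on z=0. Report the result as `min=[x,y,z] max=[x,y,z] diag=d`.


min=[1.100,-23.500,2.600] max=[24.900,4.100,20.400] diag=40.559

A = translate([11.8, -12.8, 2.6]) cylinder(h=10.6, r=10.7) → bbox [1.1,-23.5,2.6] .. [22.5,-2.1,13.2]
B = cube([2.4, 6.2, 7.2]) → bbox [0,0,0] .. [2.4,6.2,7.2]
lo = A.lo+B.lo = [1.1+0, -23.5+0, 2.6+0] = [1.100,-23.500,2.600]
hi = A.hi+B.hi = [22.5+2.4, -2.1+6.2, 13.2+7.2] = [24.900,4.100,20.400]
diag = √(23.8²+27.6²+17.8²) = √1645.04 = 40.559


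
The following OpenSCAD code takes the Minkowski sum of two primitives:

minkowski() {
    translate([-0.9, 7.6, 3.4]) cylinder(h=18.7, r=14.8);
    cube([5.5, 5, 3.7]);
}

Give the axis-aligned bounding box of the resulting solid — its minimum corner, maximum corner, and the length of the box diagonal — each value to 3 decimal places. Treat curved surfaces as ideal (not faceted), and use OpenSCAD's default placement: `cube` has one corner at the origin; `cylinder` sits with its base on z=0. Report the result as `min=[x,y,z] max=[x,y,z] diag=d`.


A = translate([-0.9, 7.6, 3.4]) cylinder(h=18.7, r=14.8) → bbox [-15.7,-7.2,3.4] .. [13.9,22.4,22.1]
B = cube([5.5, 5, 3.7]) → bbox [0,0,0] .. [5.5,5,3.7]
lo = A.lo+B.lo = [-15.7+0, -7.2+0, 3.4+0] = [-15.700,-7.200,3.400]
hi = A.hi+B.hi = [13.9+5.5, 22.4+5, 22.1+3.7] = [19.400,27.400,25.800]
diag = √(35.1²+34.6²+22.4²) = √2930.93 = 54.138

min=[-15.700,-7.200,3.400] max=[19.400,27.400,25.800] diag=54.138


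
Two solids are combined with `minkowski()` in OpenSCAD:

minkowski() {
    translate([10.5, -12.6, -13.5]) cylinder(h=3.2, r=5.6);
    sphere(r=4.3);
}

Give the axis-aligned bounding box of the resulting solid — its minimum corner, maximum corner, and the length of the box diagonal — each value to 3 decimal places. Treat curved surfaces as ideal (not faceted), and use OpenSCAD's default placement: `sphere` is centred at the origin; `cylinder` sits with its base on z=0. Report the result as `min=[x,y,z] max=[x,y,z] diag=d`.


min=[0.600,-22.500,-17.800] max=[20.400,-2.700,-6.000] diag=30.386

A = translate([10.5, -12.6, -13.5]) cylinder(h=3.2, r=5.6) → bbox [4.9,-18.2,-13.5] .. [16.1,-7,-10.3]
B = sphere(r=4.3) → bbox [-4.3,-4.3,-4.3] .. [4.3,4.3,4.3]
lo = A.lo+B.lo = [4.9-4.3, -18.2-4.3, -13.5-4.3] = [0.600,-22.500,-17.800]
hi = A.hi+B.hi = [16.1+4.3, -7+4.3, -10.3+4.3] = [20.400,-2.700,-6.000]
diag = √(19.8²+19.8²+11.8²) = √923.32 = 30.386


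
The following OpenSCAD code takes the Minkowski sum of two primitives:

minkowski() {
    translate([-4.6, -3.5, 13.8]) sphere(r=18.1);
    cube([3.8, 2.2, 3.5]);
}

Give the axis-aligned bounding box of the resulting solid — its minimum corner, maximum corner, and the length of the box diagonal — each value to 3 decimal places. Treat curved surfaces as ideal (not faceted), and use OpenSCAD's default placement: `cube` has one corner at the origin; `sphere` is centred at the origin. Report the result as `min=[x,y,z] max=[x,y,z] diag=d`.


min=[-22.700,-21.600,-4.300] max=[17.300,16.800,35.400] diag=68.196

A = translate([-4.6, -3.5, 13.8]) sphere(r=18.1) → bbox [-22.7,-21.6,-4.3] .. [13.5,14.6,31.9]
B = cube([3.8, 2.2, 3.5]) → bbox [0,0,0] .. [3.8,2.2,3.5]
lo = A.lo+B.lo = [-22.7+0, -21.6+0, -4.3+0] = [-22.700,-21.600,-4.300]
hi = A.hi+B.hi = [13.5+3.8, 14.6+2.2, 31.9+3.5] = [17.300,16.800,35.400]
diag = √(40²+38.4²+39.7²) = √4650.65 = 68.196


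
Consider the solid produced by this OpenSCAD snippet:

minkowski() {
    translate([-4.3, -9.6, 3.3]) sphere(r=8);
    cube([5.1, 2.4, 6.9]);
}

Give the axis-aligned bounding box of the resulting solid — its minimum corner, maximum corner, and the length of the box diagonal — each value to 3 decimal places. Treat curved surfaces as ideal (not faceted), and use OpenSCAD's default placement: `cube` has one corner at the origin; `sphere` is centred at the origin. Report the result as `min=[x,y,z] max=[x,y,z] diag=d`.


A = translate([-4.3, -9.6, 3.3]) sphere(r=8) → bbox [-12.3,-17.6,-4.7] .. [3.7,-1.6,11.3]
B = cube([5.1, 2.4, 6.9]) → bbox [0,0,0] .. [5.1,2.4,6.9]
lo = A.lo+B.lo = [-12.3+0, -17.6+0, -4.7+0] = [-12.300,-17.600,-4.700]
hi = A.hi+B.hi = [3.7+5.1, -1.6+2.4, 11.3+6.9] = [8.800,0.800,18.200]
diag = √(21.1²+18.4²+22.9²) = √1308.18 = 36.169

min=[-12.300,-17.600,-4.700] max=[8.800,0.800,18.200] diag=36.169


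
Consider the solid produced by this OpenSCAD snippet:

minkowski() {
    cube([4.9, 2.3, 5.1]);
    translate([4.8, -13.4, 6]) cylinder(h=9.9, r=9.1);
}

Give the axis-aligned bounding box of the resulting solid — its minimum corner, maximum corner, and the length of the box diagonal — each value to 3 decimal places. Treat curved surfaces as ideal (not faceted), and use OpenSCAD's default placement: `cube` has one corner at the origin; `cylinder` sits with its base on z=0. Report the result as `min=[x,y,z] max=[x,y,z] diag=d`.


A = translate([4.8, -13.4, 6]) cylinder(h=9.9, r=9.1) → bbox [-4.3,-22.5,6] .. [13.9,-4.3,15.9]
B = cube([4.9, 2.3, 5.1]) → bbox [0,0,0] .. [4.9,2.3,5.1]
lo = A.lo+B.lo = [-4.3+0, -22.5+0, 6+0] = [-4.300,-22.500,6.000]
hi = A.hi+B.hi = [13.9+4.9, -4.3+2.3, 15.9+5.1] = [18.800,-2.000,21.000]
diag = √(23.1²+20.5²+15²) = √1178.86 = 34.335

min=[-4.300,-22.500,6.000] max=[18.800,-2.000,21.000] diag=34.335


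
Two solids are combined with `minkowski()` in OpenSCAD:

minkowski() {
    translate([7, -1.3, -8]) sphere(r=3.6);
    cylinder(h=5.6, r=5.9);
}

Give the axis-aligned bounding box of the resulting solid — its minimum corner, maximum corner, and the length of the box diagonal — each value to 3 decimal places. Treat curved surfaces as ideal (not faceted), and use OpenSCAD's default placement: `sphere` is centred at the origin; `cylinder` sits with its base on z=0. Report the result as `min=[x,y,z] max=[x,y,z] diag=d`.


min=[-2.500,-10.800,-11.600] max=[16.500,8.200,1.200] diag=29.763

A = translate([7, -1.3, -8]) sphere(r=3.6) → bbox [3.4,-4.9,-11.6] .. [10.6,2.3,-4.4]
B = cylinder(h=5.6, r=5.9) → bbox [-5.9,-5.9,0] .. [5.9,5.9,5.6]
lo = A.lo+B.lo = [3.4-5.9, -4.9-5.9, -11.6+0] = [-2.500,-10.800,-11.600]
hi = A.hi+B.hi = [10.6+5.9, 2.3+5.9, -4.4+5.6] = [16.500,8.200,1.200]
diag = √(19²+19²+12.8²) = √885.84 = 29.763


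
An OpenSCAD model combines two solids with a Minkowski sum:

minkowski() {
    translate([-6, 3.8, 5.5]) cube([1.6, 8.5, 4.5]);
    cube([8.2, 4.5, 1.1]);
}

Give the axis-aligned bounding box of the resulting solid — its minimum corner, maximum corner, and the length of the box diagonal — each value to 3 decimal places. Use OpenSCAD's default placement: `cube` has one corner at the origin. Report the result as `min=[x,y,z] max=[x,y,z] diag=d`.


A = translate([-6, 3.8, 5.5]) cube([1.6, 8.5, 4.5]) → bbox [-6,3.8,5.5] .. [-4.4,12.3,10]
B = cube([8.2, 4.5, 1.1]) → bbox [0,0,0] .. [8.2,4.5,1.1]
lo = A.lo+B.lo = [-6+0, 3.8+0, 5.5+0] = [-6.000,3.800,5.500]
hi = A.hi+B.hi = [-4.4+8.2, 12.3+4.5, 10+1.1] = [3.800,16.800,11.100]
diag = √(9.8²+13²+5.6²) = √296.4 = 17.216

min=[-6.000,3.800,5.500] max=[3.800,16.800,11.100] diag=17.216


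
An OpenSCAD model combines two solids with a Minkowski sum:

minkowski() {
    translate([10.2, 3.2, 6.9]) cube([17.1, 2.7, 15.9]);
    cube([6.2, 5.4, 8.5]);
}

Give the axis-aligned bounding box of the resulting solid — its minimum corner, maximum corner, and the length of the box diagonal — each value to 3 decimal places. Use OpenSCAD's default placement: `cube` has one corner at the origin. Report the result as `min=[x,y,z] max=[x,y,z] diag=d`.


min=[10.200,3.200,6.900] max=[33.500,11.300,31.300] diag=34.697

A = translate([10.2, 3.2, 6.9]) cube([17.1, 2.7, 15.9]) → bbox [10.2,3.2,6.9] .. [27.3,5.9,22.8]
B = cube([6.2, 5.4, 8.5]) → bbox [0,0,0] .. [6.2,5.4,8.5]
lo = A.lo+B.lo = [10.2+0, 3.2+0, 6.9+0] = [10.200,3.200,6.900]
hi = A.hi+B.hi = [27.3+6.2, 5.9+5.4, 22.8+8.5] = [33.500,11.300,31.300]
diag = √(23.3²+8.1²+24.4²) = √1203.86 = 34.697


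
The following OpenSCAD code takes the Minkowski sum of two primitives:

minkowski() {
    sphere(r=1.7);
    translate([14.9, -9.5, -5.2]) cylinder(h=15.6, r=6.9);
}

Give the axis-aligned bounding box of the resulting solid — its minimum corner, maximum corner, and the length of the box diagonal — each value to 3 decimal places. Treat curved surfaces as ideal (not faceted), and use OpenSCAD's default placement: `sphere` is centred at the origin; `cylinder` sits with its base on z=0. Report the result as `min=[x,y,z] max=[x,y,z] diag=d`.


A = translate([14.9, -9.5, -5.2]) cylinder(h=15.6, r=6.9) → bbox [8,-16.4,-5.2] .. [21.8,-2.6,10.4]
B = sphere(r=1.7) → bbox [-1.7,-1.7,-1.7] .. [1.7,1.7,1.7]
lo = A.lo+B.lo = [8-1.7, -16.4-1.7, -5.2-1.7] = [6.300,-18.100,-6.900]
hi = A.hi+B.hi = [21.8+1.7, -2.6+1.7, 10.4+1.7] = [23.500,-0.900,12.100]
diag = √(17.2²+17.2²+19²) = √952.68 = 30.866

min=[6.300,-18.100,-6.900] max=[23.500,-0.900,12.100] diag=30.866


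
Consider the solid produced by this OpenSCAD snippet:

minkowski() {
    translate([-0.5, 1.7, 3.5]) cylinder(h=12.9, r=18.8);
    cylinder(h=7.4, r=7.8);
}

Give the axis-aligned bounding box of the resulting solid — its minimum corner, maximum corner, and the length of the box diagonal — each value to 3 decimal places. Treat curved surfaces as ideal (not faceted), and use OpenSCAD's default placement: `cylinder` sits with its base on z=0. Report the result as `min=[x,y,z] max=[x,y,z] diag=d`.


A = translate([-0.5, 1.7, 3.5]) cylinder(h=12.9, r=18.8) → bbox [-19.3,-17.1,3.5] .. [18.3,20.5,16.4]
B = cylinder(h=7.4, r=7.8) → bbox [-7.8,-7.8,0] .. [7.8,7.8,7.4]
lo = A.lo+B.lo = [-19.3-7.8, -17.1-7.8, 3.5+0] = [-27.100,-24.900,3.500]
hi = A.hi+B.hi = [18.3+7.8, 20.5+7.8, 16.4+7.4] = [26.100,28.300,23.800]
diag = √(53.2²+53.2²+20.3²) = √6072.57 = 77.927

min=[-27.100,-24.900,3.500] max=[26.100,28.300,23.800] diag=77.927


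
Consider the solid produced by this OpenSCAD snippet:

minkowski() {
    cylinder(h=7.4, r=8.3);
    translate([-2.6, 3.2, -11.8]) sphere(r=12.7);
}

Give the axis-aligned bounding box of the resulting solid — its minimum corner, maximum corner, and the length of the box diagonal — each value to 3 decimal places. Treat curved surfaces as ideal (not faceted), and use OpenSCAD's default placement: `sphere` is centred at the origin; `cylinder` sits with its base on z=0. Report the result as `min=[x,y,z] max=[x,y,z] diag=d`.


min=[-23.600,-17.800,-24.500] max=[18.400,24.200,8.300] diag=67.852

A = translate([-2.6, 3.2, -11.8]) sphere(r=12.7) → bbox [-15.3,-9.5,-24.5] .. [10.1,15.9,0.9]
B = cylinder(h=7.4, r=8.3) → bbox [-8.3,-8.3,0] .. [8.3,8.3,7.4]
lo = A.lo+B.lo = [-15.3-8.3, -9.5-8.3, -24.5+0] = [-23.600,-17.800,-24.500]
hi = A.hi+B.hi = [10.1+8.3, 15.9+8.3, 0.9+7.4] = [18.400,24.200,8.300]
diag = √(42²+42²+32.8²) = √4603.84 = 67.852


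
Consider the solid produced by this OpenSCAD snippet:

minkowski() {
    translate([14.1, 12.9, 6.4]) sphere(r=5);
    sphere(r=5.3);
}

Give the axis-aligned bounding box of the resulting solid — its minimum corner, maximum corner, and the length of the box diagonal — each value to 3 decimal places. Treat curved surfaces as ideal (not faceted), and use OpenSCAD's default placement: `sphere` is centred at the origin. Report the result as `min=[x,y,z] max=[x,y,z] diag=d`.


min=[3.800,2.600,-3.900] max=[24.400,23.200,16.700] diag=35.680

A = translate([14.1, 12.9, 6.4]) sphere(r=5) → bbox [9.1,7.9,1.4] .. [19.1,17.9,11.4]
B = sphere(r=5.3) → bbox [-5.3,-5.3,-5.3] .. [5.3,5.3,5.3]
lo = A.lo+B.lo = [9.1-5.3, 7.9-5.3, 1.4-5.3] = [3.800,2.600,-3.900]
hi = A.hi+B.hi = [19.1+5.3, 17.9+5.3, 11.4+5.3] = [24.400,23.200,16.700]
diag = √(20.6²+20.6²+20.6²) = √1273.08 = 35.680


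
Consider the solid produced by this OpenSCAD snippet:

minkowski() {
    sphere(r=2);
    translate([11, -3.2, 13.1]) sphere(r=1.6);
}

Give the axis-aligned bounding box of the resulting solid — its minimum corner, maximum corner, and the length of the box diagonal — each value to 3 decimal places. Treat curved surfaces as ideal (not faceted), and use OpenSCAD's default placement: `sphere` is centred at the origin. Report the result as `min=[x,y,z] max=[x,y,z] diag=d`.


min=[7.400,-6.800,9.500] max=[14.600,0.400,16.700] diag=12.471

A = translate([11, -3.2, 13.1]) sphere(r=1.6) → bbox [9.4,-4.8,11.5] .. [12.6,-1.6,14.7]
B = sphere(r=2) → bbox [-2,-2,-2] .. [2,2,2]
lo = A.lo+B.lo = [9.4-2, -4.8-2, 11.5-2] = [7.400,-6.800,9.500]
hi = A.hi+B.hi = [12.6+2, -1.6+2, 14.7+2] = [14.600,0.400,16.700]
diag = √(7.2²+7.2²+7.2²) = √155.52 = 12.471


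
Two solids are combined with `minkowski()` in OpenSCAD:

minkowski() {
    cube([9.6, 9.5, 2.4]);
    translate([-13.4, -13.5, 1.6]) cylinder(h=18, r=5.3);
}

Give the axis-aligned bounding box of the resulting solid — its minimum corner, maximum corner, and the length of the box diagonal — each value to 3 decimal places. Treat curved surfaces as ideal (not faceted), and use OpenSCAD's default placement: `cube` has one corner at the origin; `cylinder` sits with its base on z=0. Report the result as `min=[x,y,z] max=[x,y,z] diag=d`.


A = translate([-13.4, -13.5, 1.6]) cylinder(h=18, r=5.3) → bbox [-18.7,-18.8,1.6] .. [-8.1,-8.2,19.6]
B = cube([9.6, 9.5, 2.4]) → bbox [0,0,0] .. [9.6,9.5,2.4]
lo = A.lo+B.lo = [-18.7+0, -18.8+0, 1.6+0] = [-18.700,-18.800,1.600]
hi = A.hi+B.hi = [-8.1+9.6, -8.2+9.5, 19.6+2.4] = [1.500,1.300,22.000]
diag = √(20.2²+20.1²+20.4²) = √1228.21 = 35.046

min=[-18.700,-18.800,1.600] max=[1.500,1.300,22.000] diag=35.046
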